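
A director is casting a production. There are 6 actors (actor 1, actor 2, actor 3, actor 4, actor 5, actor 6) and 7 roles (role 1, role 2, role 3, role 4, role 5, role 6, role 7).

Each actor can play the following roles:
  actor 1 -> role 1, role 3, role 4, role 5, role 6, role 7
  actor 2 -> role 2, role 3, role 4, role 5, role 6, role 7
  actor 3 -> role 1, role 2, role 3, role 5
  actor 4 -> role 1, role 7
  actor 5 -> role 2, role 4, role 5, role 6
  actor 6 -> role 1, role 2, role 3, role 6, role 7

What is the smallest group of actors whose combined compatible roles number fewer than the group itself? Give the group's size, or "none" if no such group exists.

A matching saturating every actor exists, for instance actor 1→role 6, actor 2→role 3, actor 3→role 5, actor 4→role 1, actor 5→role 2, actor 6→role 7.
By Hall's marriage theorem, this means |N(S)| ≥ |S| for every subset S, so no violating subset exists.

none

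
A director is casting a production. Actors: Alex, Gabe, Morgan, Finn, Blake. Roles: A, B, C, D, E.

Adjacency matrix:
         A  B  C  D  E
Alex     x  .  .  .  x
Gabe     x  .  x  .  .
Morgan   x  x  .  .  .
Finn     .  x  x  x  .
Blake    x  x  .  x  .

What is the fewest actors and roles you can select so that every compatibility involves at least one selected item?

{Alex, Gabe, Morgan, Finn, Blake} is a vertex cover of size 5: every edge has an endpoint in this set.
No smaller cover exists because Alex–E, Gabe–C, Morgan–A, Finn–D, Blake–B is a matching of size 5, and a cover must include an endpoint of each of these disjoint edges (König's theorem).

5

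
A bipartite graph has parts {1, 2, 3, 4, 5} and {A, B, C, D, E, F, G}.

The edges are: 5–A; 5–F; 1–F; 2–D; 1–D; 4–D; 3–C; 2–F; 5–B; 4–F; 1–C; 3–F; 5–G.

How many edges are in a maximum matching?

For example, pair 1–C, 2–D, 3–F, 5–B.
The set {1, 2, 3, 4} has only 3 neighbours ({C, D, F}), so by Hall's theorem at most 4 of the 5 left vertices can be matched.

4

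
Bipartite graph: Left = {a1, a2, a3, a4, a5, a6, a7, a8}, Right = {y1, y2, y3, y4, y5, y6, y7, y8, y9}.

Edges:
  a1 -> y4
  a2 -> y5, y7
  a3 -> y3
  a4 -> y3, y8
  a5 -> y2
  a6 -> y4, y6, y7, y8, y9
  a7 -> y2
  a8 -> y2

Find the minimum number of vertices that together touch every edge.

{a1, a2, a3, a4, a6, y2} is a vertex cover of size 6: every edge has an endpoint in this set.
No smaller cover exists because a1–y4, a2–y5, a3–y3, a4–y8, a5–y2, a6–y7 is a matching of size 6, and a cover must include an endpoint of each of these disjoint edges (König's theorem).

6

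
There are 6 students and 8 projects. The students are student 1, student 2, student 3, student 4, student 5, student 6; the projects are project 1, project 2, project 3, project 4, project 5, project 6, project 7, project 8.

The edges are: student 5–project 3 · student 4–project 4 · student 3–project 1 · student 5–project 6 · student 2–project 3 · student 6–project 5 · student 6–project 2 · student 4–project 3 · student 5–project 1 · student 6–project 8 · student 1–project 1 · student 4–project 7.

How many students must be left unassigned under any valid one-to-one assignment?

A valid assignment of size 5: student 1-project 1, student 2-project 3, student 4-project 4, student 5-project 6, student 6-project 8.
The set {student 1, student 3} has only 1 neighbour ({project 1}), so by Hall's theorem at most 5 of the 6 students can be matched.
That matches 5 of the 6, leaving 1 unmatched; no matching can do better.

1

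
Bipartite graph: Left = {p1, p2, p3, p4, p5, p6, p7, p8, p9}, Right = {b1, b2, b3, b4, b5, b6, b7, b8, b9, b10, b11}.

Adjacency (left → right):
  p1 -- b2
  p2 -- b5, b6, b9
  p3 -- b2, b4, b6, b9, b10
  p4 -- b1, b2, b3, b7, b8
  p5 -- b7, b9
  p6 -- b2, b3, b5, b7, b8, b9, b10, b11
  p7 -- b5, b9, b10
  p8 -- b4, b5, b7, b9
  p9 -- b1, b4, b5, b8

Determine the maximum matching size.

9

For example, pair p1-b2, p2-b6, p3-b4, p4-b1, p5-b9, p6-b8, p7-b10, p8-b7, p9-b5.
This saturates every left vertex, so 9 is the maximum.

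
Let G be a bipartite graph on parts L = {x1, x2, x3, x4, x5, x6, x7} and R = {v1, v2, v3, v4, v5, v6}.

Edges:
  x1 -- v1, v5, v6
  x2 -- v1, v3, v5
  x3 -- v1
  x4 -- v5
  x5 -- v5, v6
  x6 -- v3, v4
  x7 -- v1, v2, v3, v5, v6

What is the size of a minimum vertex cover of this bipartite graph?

{x2, x6, x7, v1, v5, v6} is a vertex cover of size 6: every edge has an endpoint in this set.
No smaller cover exists because x1–v6, x2–v3, x3–v1, x4–v5, x6–v4, x7–v2 is a matching of size 6, and a cover must include an endpoint of each of these disjoint edges (König's theorem).

6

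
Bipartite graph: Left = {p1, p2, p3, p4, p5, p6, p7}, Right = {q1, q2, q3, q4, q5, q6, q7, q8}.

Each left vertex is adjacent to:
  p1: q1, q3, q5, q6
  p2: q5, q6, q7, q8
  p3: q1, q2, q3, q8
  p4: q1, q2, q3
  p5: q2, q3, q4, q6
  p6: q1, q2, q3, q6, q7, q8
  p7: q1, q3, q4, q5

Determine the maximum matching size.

A valid assignment of size 7: p1-q5, p2-q7, p3-q8, p4-q3, p5-q2, p6-q6, p7-q4.
All 7 left vertices are matched, so no larger matching exists.

7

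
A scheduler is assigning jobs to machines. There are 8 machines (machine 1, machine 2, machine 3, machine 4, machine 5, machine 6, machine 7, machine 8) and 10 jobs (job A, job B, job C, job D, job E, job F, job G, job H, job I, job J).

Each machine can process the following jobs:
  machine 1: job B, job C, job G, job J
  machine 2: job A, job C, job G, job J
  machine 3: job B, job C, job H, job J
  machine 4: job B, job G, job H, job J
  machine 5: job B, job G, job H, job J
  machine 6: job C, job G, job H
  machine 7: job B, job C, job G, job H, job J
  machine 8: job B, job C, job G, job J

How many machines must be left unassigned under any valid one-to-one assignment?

2

A valid assignment of size 6: machine 1-job C, machine 2-job A, machine 3-job H, machine 4-job J, machine 5-job B, machine 6-job G.
The set {machine 1, machine 3, machine 4, machine 5, machine 6, machine 7, machine 8} has only 5 neighbours ({job B, job C, job G, job H, job J}), so by Hall's theorem at most 6 of the 8 machines can be matched.
That matches 6 of the 8, leaving 2 unmatched; no matching can do better.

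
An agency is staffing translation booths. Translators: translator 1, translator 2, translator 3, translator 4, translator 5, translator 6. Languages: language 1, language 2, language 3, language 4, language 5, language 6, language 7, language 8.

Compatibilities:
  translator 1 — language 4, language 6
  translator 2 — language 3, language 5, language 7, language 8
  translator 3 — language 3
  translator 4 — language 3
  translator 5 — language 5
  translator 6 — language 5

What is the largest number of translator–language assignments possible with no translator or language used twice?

4

For example, pair translator 1→language 6, translator 2→language 7, translator 3→language 3, translator 5→language 5.
The set {translator 3, translator 4, translator 5, translator 6} has only 2 neighbours ({language 3, language 5}), so by Hall's theorem at most 4 of the 6 translators can be matched.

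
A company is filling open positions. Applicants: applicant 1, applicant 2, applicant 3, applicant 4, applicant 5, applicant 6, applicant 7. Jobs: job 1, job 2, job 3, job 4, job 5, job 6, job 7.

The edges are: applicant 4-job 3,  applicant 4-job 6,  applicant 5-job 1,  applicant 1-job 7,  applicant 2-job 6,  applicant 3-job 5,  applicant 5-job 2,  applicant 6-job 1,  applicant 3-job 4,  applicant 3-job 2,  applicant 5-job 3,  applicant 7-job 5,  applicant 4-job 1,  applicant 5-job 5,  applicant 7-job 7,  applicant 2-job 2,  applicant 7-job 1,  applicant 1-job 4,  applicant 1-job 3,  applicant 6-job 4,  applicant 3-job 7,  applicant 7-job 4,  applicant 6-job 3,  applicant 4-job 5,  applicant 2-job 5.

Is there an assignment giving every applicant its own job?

Yes

For example, pair applicant 1→job 7, applicant 2→job 5, applicant 3→job 4, applicant 4→job 6, applicant 5→job 2, applicant 6→job 3, applicant 7→job 1.
Every applicant is matched, so this is a perfect matching.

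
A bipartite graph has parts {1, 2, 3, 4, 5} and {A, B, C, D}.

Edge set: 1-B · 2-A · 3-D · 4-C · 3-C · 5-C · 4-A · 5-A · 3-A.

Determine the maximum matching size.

For example, pair 1-B, 2-A, 3-D, 4-C.
The set {2, 4, 5} has only 2 neighbours ({A, C}), so by Hall's theorem at most 4 of the 5 left vertices can be matched.

4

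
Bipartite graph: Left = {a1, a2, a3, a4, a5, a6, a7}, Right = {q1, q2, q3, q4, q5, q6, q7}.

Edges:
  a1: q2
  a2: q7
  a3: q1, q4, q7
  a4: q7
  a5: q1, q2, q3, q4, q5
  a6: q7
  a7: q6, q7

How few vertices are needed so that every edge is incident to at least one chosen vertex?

The 5 edges a1–q2, a2–q7, a3–q1, a5–q4, a7–q6 form a matching, so any vertex cover needs at least 5 vertices (one per matched edge).
Conversely {a1, a3, a5, a7, q7} meets every edge and has exactly 5 vertices, so 5 is optimal.

5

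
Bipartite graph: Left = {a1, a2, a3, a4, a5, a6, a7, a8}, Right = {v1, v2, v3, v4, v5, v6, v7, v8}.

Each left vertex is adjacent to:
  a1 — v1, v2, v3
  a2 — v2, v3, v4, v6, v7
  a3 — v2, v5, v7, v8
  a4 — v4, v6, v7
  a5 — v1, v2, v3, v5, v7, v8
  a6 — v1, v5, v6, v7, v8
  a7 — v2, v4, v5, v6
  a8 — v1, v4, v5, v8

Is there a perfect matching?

For example, pair a1→v3, a2→v4, a3→v2, a4→v7, a5→v8, a6→v6, a7→v5, a8→v1.
Every left vertex is matched, so this is a perfect matching.

Yes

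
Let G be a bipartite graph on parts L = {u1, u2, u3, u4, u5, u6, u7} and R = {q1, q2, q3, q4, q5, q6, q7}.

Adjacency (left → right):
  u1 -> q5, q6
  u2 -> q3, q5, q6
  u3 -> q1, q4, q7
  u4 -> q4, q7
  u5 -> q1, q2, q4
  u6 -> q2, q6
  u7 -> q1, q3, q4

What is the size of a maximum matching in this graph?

One maximum matching: u1–q5, u2–q3, u3–q1, u4–q7, u5–q2, u6–q6, u7–q4.
All 7 left vertices are matched, so no larger matching exists.

7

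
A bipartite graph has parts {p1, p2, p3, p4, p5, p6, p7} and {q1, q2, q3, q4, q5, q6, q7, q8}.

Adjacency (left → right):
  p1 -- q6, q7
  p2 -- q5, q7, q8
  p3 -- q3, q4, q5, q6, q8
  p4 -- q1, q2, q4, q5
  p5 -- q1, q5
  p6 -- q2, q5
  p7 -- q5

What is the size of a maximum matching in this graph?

7

A valid assignment of size 7: p1–q7, p2–q8, p3–q6, p4–q4, p5–q1, p6–q2, p7–q5.
All 7 left vertices are matched, so no larger matching exists.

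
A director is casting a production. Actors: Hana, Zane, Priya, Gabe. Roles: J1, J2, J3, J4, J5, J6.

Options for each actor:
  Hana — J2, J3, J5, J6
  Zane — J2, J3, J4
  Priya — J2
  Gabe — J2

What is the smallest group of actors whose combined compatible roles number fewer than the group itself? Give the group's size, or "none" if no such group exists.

Take S = {Priya, Gabe}. Its neighbourhood is {J2}, so |N(S)| = 1 < |S| = 2.
No single vertex violates Hall's condition since each has at least one neighbour, so 2 is the minimum.

2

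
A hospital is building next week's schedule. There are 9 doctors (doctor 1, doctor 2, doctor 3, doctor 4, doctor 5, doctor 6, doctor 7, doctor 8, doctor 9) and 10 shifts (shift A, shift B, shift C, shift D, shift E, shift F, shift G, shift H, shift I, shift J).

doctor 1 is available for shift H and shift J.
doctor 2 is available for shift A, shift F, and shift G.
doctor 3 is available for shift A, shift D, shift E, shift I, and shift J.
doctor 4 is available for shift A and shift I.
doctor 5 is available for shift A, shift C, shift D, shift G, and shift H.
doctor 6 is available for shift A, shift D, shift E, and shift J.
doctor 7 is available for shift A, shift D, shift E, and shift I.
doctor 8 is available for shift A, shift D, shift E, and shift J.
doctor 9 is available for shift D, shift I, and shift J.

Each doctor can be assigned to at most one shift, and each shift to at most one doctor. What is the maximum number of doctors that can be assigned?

8

For example, pair doctor 1→shift H, doctor 2→shift F, doctor 3→shift D, doctor 4→shift I, doctor 5→shift G, doctor 6→shift E, doctor 7→shift A, doctor 8→shift J.
The set {doctor 3, doctor 4, doctor 6, doctor 7, doctor 8, doctor 9} has only 5 neighbours ({shift A, shift D, shift E, shift I, shift J}), so by Hall's theorem at most 8 of the 9 doctors can be matched.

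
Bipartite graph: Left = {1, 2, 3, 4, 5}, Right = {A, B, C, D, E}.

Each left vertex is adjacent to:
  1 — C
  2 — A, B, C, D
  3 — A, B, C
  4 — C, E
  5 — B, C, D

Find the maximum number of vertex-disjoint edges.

A valid assignment of size 5: 1→C, 2→D, 3→A, 4→E, 5→B.
All 5 left vertices are matched, so no larger matching exists.

5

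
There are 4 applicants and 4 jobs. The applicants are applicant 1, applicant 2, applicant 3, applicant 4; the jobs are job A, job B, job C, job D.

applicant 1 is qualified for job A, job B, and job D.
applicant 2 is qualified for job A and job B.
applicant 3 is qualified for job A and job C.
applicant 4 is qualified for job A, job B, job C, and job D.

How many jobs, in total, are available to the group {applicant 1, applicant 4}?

4

The union of neighbours of {applicant 1, applicant 4} is {job A, job B, job C, job D}, which has 4 elements.
Since |N(S)| = 4 ≥ |S| = 2, Hall's condition holds for this subset.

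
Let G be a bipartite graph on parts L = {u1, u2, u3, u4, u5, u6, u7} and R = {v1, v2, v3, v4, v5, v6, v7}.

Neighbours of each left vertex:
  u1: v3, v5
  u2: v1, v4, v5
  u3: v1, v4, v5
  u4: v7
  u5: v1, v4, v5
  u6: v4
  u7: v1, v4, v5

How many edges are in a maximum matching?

A valid assignment of size 5: u1-v3, u2-v5, u3-v4, u4-v7, u5-v1.
The set {u2, u3, u5, u6, u7} has only 3 neighbours ({v1, v4, v5}), so by Hall's theorem at most 5 of the 7 left vertices can be matched.

5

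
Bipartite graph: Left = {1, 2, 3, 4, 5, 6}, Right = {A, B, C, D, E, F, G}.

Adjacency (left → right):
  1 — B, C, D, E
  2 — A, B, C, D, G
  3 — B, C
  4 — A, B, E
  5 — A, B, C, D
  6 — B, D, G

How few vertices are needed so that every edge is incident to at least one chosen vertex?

The 6 edges 1–E, 2–G, 3–C, 4–A, 5–D, 6–B form a matching, so any vertex cover needs at least 6 vertices (one per matched edge).
Conversely {1, 2, 3, 4, 5, 6} meets every edge and has exactly 6 vertices, so 6 is optimal.

6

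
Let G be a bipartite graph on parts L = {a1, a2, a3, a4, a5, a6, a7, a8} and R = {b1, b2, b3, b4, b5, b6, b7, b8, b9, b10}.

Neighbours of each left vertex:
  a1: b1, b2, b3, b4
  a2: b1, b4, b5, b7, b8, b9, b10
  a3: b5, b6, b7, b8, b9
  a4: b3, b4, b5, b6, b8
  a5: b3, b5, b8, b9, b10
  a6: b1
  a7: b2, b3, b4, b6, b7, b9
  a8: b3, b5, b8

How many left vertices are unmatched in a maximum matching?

One maximum matching: a1–b4, a2–b5, a3–b6, a4–b8, a5–b10, a6–b1, a7–b7, a8–b3.
This saturates every left vertex, so 8 is the maximum.
That matches 8 of the 8, leaving 0 unmatched; no matching can do better.

0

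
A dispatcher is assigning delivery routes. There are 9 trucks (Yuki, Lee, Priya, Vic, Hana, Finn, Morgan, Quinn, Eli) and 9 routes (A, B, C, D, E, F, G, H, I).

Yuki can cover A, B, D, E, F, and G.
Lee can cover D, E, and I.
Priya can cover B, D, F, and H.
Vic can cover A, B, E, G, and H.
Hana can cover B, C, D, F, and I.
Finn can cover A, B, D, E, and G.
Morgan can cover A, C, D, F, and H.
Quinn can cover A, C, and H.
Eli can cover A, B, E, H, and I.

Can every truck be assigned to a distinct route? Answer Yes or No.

Yes

One maximum matching: Yuki–B, Lee–I, Priya–D, Vic–G, Hana–F, Finn–E, Morgan–H, Quinn–C, Eli–A.
All 9 trucks are covered.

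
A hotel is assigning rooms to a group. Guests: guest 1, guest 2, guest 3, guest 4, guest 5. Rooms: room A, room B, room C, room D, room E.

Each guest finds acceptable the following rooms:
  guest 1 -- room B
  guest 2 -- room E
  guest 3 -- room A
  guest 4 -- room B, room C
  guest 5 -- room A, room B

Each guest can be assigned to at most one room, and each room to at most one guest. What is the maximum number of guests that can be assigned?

For example, pair guest 1-room B, guest 2-room E, guest 3-room A, guest 4-room C.
The set {guest 1, guest 3, guest 5} has only 2 neighbours ({room A, room B}), so by Hall's theorem at most 4 of the 5 guests can be matched.

4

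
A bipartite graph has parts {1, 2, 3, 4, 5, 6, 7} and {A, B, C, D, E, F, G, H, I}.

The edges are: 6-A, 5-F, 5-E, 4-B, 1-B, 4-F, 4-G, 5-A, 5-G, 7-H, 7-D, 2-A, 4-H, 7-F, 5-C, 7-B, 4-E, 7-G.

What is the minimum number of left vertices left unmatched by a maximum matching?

One maximum matching: 1→B, 2→A, 4→H, 5→E, 7→G.
The set {2, 3, 6} has only 1 neighbour ({A}), so by Hall's theorem at most 5 of the 7 left vertices can be matched.
That matches 5 of the 7, leaving 2 unmatched; no matching can do better.

2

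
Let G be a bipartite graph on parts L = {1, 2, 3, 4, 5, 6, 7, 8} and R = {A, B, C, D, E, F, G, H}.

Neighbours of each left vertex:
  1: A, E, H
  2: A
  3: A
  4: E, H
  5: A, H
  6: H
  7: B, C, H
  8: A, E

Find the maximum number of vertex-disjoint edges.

A valid assignment of size 4: 1→H, 2→A, 4→E, 7→B.
The set {1, 2, 3, 4, 5, 6, 8} has only 3 neighbours ({A, E, H}), so by Hall's theorem at most 4 of the 8 left vertices can be matched.

4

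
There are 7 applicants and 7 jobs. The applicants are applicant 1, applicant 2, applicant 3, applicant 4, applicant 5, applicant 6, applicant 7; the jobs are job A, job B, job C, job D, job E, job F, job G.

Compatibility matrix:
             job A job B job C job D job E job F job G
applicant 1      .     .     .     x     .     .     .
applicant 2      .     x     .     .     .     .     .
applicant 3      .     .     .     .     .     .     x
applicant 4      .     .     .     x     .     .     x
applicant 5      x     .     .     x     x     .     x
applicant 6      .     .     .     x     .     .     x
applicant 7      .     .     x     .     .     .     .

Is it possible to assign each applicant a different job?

No

The set {applicant 1, applicant 3, applicant 4, applicant 6} has only 2 neighbours ({job D, job G}), so by Hall's theorem at most 5 of the 7 applicants can be matched.
Hence no matching covers every applicant.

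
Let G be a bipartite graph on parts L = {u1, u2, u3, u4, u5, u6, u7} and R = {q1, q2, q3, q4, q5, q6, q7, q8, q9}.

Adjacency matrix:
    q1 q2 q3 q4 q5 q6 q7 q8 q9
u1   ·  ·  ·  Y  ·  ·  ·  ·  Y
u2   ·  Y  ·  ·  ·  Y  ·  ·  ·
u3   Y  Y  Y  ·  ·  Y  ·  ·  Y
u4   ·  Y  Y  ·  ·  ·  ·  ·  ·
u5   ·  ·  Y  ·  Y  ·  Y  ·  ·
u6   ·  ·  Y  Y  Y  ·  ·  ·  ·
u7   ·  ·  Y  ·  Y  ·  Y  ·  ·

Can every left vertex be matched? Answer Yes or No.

A valid assignment of size 7: u1-q9, u2-q2, u3-q6, u4-q3, u5-q5, u6-q4, u7-q7.
All 7 left vertices are covered.

Yes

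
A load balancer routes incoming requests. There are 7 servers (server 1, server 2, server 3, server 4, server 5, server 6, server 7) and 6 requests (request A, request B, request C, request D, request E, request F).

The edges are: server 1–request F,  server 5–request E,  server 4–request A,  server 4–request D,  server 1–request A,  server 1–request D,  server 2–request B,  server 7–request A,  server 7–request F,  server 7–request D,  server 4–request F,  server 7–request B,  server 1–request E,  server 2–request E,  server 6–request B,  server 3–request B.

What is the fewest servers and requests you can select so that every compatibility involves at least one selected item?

5

{server 1, server 4, server 7, request B, request E} is a vertex cover of size 5: every edge has an endpoint in this set.
No smaller cover exists because server 1–request A, server 2–request E, server 3–request B, server 4–request F, server 7–request D is a matching of size 5, and a cover must include an endpoint of each of these disjoint edges (König's theorem).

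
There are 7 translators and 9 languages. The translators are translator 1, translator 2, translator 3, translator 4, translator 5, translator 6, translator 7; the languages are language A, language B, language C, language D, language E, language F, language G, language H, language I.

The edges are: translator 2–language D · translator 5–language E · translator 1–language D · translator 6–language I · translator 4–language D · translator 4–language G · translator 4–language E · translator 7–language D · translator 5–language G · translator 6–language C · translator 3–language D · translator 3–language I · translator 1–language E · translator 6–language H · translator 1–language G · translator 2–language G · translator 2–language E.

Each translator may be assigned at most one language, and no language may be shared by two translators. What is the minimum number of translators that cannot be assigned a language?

2

One maximum matching: translator 1-language D, translator 2-language E, translator 3-language I, translator 4-language G, translator 6-language H.
The set {translator 1, translator 2, translator 4, translator 5, translator 7} has only 3 neighbours ({language D, language E, language G}), so by Hall's theorem at most 5 of the 7 translators can be matched.
That matches 5 of the 7, leaving 2 unmatched; no matching can do better.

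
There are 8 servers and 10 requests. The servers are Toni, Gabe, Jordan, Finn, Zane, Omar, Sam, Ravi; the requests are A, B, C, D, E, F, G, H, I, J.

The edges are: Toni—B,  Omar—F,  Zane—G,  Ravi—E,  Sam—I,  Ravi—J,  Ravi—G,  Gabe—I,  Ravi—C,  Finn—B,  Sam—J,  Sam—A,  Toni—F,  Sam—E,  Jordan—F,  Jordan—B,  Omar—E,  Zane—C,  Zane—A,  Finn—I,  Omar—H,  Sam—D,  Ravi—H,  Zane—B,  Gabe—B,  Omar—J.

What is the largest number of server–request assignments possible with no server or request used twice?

7

A valid assignment of size 7: Toni→F, Gabe→I, Jordan→B, Zane→C, Omar→H, Sam→A, Ravi→J.
The set {Toni, Gabe, Jordan, Finn} has only 3 neighbours ({B, F, I}), so by Hall's theorem at most 7 of the 8 servers can be matched.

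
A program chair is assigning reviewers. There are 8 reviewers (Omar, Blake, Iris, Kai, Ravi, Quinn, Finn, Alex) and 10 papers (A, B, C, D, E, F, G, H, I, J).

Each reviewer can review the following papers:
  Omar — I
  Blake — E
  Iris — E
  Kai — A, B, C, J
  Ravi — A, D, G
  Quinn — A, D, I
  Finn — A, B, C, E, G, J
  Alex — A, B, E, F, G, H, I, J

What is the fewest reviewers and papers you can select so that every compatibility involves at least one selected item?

7

A maximum matching has 7 edges (e.g. Omar–I, Blake–E, Kai–B, Ravi–D, Quinn–A, Finn–G, Alex–J).
By König's theorem the minimum vertex cover has the same size. One such cover is {Omar, Kai, Ravi, Quinn, Finn, Alex, E}.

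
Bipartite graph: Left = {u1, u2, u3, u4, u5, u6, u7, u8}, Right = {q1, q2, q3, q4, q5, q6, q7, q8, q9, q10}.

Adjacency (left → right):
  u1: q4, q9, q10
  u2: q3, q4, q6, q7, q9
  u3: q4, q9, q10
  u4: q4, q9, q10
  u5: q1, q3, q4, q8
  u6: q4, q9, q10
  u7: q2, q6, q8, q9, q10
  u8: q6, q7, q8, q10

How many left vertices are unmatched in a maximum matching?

For example, pair u1–q4, u2–q7, u3–q9, u4–q10, u5–q3, u7–q6, u8–q8.
The set {u1, u3, u4, u6} has only 3 neighbours ({q10, q4, q9}), so by Hall's theorem at most 7 of the 8 left vertices can be matched.
That matches 7 of the 8, leaving 1 unmatched; no matching can do better.

1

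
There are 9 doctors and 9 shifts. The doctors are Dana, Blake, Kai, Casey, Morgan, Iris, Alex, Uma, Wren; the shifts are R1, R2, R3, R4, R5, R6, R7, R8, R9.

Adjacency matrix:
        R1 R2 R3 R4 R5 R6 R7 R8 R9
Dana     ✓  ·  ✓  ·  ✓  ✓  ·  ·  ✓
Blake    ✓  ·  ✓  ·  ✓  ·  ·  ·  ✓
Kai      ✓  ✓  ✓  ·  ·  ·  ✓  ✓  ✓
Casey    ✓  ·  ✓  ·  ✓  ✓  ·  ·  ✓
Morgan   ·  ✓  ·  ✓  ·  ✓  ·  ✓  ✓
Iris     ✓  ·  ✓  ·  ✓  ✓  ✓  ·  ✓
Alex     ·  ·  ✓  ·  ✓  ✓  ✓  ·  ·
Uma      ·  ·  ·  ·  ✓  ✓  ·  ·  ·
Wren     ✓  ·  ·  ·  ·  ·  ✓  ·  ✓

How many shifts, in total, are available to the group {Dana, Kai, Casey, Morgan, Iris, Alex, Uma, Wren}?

9

The union of neighbours of {Dana, Kai, Casey, Morgan, Iris, Alex, Uma, Wren} is {R1, R2, R3, R4, R5, R6, R7, R8, R9}, which has 9 elements.
Since |N(S)| = 9 ≥ |S| = 8, Hall's condition holds for this subset.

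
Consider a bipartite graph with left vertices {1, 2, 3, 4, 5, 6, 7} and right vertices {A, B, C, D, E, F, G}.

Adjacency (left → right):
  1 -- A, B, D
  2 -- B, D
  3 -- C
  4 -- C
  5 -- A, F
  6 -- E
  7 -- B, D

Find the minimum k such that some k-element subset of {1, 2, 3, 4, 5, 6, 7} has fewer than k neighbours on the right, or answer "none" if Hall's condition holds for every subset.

Take S = {3, 4}. Its neighbourhood is {C}, so |N(S)| = 1 < |S| = 2.
No single vertex violates Hall's condition since each has at least one neighbour, so 2 is the minimum.

2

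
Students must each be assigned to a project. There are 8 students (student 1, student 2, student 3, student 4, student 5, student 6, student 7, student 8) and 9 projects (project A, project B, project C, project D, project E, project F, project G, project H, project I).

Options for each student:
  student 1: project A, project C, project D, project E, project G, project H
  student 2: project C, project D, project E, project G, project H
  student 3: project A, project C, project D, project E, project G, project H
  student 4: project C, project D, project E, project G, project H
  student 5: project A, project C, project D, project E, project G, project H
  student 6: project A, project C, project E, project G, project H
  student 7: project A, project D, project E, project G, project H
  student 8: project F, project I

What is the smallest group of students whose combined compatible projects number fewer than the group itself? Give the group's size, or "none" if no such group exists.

7

Take S = {student 1, student 2, student 3, student 4, student 5, student 6, student 7}. Its neighbourhood is {project A, project C, project D, project E, project G, project H}, so |N(S)| = 6 < |S| = 7.
Every subset of size less than 7 has at least as many neighbours as members, so 7 is the minimum.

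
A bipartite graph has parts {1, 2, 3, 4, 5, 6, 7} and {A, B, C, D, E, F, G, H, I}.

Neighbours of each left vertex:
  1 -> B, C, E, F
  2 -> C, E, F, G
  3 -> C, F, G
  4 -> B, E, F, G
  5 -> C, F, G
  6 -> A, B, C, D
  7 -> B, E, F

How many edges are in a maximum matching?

One maximum matching: 1-B, 2-E, 3-C, 4-G, 5-F, 6-D.
The set {1, 2, 3, 4, 5, 7} has only 5 neighbours ({B, C, E, F, G}), so by Hall's theorem at most 6 of the 7 left vertices can be matched.

6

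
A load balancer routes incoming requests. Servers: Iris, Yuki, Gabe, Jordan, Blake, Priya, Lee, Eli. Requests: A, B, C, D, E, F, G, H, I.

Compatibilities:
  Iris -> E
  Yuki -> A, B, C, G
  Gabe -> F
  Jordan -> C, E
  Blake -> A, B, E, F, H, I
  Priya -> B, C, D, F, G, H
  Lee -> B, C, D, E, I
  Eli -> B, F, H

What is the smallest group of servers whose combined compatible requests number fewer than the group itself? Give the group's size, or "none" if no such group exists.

none

A matching saturating every server exists, for instance Iris→E, Yuki→G, Gabe→F, Jordan→C, Blake→A, Priya→H, Lee→D, Eli→B.
By Hall's marriage theorem, this means |N(S)| ≥ |S| for every subset S, so no violating subset exists.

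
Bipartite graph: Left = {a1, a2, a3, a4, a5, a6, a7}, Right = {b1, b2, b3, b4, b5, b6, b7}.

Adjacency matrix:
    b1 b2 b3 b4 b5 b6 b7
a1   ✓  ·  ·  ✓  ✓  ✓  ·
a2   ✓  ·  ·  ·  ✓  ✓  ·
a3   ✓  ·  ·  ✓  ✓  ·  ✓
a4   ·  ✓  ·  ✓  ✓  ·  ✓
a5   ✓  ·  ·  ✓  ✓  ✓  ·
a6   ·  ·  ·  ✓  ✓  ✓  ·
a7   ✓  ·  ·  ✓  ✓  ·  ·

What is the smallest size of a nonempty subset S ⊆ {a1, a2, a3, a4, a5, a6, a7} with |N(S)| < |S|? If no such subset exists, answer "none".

5

Take S = {a1, a2, a5, a6, a7}. Its neighbourhood is {b1, b4, b5, b6}, so |N(S)| = 4 < |S| = 5.
Every subset of size less than 5 has at least as many neighbours as members, so 5 is the minimum.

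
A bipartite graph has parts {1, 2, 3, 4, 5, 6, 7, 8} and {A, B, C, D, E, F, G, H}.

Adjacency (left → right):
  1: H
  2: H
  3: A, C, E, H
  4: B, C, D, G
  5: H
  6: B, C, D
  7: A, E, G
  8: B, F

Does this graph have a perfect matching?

The set {1, 2, 5} has only 1 neighbour ({H}), so by Hall's theorem at most 6 of the 8 left vertices can be matched.
Hence no matching covers every left vertex.

No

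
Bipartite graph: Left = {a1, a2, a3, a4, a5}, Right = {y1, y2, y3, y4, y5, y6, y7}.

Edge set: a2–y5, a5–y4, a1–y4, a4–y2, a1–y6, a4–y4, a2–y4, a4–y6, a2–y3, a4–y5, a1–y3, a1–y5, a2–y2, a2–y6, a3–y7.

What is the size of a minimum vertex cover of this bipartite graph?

5

A maximum matching has 5 edges (e.g. a1–y3, a2–y6, a3–y7, a4–y2, a5–y4).
By König's theorem the minimum vertex cover has the same size. One such cover is {a1, a2, a3, a4, a5}.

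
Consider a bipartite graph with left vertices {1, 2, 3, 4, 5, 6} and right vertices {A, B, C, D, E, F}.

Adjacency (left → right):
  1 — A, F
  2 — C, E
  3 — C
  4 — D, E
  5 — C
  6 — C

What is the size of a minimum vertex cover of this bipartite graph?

A maximum matching has 4 edges (e.g. 1–F, 2–E, 3–C, 4–D).
By König's theorem the minimum vertex cover has the same size. One such cover is {1, 2, 4, C}.

4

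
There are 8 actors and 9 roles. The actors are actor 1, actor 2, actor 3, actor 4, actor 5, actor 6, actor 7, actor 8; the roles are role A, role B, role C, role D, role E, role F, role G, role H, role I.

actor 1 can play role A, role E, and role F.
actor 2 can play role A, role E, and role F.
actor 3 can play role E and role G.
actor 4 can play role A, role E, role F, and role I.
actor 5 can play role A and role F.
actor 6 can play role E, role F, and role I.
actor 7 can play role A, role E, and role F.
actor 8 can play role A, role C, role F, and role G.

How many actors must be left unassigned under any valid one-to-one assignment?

One maximum matching: actor 1→role A, actor 2→role E, actor 3→role G, actor 4→role I, actor 5→role F, actor 8→role C.
The set {actor 1, actor 2, actor 4, actor 5, actor 6, actor 7} has only 4 neighbours ({role A, role E, role F, role I}), so by Hall's theorem at most 6 of the 8 actors can be matched.
That matches 6 of the 8, leaving 2 unmatched; no matching can do better.

2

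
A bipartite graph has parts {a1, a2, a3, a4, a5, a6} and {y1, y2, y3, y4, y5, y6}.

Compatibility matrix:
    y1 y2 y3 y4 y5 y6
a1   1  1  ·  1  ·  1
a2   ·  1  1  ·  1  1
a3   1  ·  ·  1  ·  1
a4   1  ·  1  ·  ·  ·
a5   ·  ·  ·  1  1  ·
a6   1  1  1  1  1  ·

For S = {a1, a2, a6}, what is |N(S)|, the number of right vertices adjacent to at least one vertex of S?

6

The union of neighbours of {a1, a2, a6} is {y1, y2, y3, y4, y5, y6}, which has 6 elements.
Since |N(S)| = 6 ≥ |S| = 3, Hall's condition holds for this subset.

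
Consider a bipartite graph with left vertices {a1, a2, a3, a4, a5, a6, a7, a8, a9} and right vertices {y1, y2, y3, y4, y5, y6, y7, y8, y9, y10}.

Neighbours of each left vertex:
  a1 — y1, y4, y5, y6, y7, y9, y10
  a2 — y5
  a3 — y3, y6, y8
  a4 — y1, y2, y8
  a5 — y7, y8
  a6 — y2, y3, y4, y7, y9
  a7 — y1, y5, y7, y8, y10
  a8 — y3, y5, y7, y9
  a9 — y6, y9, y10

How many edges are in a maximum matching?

A valid assignment of size 9: a1→y6, a2→y5, a3→y3, a4→y1, a5→y8, a6→y4, a7→y7, a8→y9, a9→y10.
All 9 left vertices are matched, so no larger matching exists.

9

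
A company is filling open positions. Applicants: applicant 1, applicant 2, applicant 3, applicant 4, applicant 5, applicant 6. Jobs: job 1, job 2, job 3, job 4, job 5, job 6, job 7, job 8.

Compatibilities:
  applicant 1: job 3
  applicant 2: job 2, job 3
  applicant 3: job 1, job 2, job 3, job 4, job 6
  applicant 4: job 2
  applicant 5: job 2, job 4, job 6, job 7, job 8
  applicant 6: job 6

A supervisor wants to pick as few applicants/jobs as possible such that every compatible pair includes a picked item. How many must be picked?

5

The 5 edges applicant 1–job 3, applicant 2–job 2, applicant 3–job 1, applicant 5–job 7, applicant 6–job 6 form a matching, so any vertex cover needs at least 5 vertices (one per matched edge).
Conversely {applicant 3, applicant 5, applicant 6, job 2, job 3} meets every edge and has exactly 5 vertices, so 5 is optimal.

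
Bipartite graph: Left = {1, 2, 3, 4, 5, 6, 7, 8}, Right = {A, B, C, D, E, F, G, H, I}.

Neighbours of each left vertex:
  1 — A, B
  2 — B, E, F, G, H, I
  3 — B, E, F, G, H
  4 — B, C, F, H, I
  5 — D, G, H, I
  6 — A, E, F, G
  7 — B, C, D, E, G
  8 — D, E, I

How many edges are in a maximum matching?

8

A valid assignment of size 8: 1–A, 2–I, 3–G, 4–H, 5–D, 6–F, 7–B, 8–E.
This saturates every left vertex, so 8 is the maximum.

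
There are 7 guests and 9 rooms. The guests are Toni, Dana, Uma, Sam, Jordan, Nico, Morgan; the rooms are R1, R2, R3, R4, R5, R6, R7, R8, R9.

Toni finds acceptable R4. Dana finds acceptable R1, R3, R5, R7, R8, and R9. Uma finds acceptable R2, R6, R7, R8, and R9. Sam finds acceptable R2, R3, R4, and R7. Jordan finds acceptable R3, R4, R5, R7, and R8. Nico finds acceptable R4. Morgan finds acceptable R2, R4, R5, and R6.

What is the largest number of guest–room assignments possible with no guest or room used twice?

For example, pair Toni→R4, Dana→R9, Uma→R6, Sam→R7, Jordan→R3, Morgan→R5.
The set {Toni, Nico} has only 1 neighbour ({R4}), so by Hall's theorem at most 6 of the 7 guests can be matched.

6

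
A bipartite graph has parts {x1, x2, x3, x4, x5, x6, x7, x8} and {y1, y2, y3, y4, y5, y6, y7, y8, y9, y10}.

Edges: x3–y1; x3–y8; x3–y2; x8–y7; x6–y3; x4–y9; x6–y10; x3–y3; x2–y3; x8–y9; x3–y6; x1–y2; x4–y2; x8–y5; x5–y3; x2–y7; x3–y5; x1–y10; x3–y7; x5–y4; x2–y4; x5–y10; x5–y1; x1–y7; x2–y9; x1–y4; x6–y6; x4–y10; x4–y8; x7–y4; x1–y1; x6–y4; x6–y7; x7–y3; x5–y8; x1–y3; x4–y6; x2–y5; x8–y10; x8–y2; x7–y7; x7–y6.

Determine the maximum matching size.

8

One maximum matching: x1-y10, x2-y3, x3-y2, x4-y9, x5-y1, x6-y6, x7-y4, x8-y7.
This saturates every left vertex, so 8 is the maximum.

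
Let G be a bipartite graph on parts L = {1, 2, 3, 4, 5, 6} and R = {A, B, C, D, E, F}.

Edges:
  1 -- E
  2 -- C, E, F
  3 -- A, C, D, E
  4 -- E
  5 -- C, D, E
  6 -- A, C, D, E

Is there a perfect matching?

No

The set {1, 4} has only 1 neighbour ({E}), so by Hall's theorem at most 5 of the 6 left vertices can be matched.
Hence no matching covers every left vertex.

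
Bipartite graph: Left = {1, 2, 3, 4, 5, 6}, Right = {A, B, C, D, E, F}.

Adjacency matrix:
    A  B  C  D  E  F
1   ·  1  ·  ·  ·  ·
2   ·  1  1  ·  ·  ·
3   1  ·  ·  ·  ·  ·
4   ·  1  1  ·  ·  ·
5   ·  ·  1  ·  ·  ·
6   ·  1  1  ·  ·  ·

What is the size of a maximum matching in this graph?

3

For example, pair 1→B, 2→C, 3→A.
The set {1, 2, 4, 5, 6} has only 2 neighbours ({B, C}), so by Hall's theorem at most 3 of the 6 left vertices can be matched.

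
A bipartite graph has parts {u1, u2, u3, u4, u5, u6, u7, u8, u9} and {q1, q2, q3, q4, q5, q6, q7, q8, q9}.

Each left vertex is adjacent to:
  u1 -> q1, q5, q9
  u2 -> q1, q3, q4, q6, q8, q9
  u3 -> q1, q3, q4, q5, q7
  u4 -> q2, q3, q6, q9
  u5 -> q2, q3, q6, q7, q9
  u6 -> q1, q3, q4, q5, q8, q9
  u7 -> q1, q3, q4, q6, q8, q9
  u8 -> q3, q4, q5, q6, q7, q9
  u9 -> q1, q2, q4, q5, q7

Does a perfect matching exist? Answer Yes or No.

Yes

For example, pair u1→q5, u2→q9, u3→q7, u4→q2, u5→q3, u6→q8, u7→q1, u8→q6, u9→q4.
Every left vertex is matched, so this is a perfect matching.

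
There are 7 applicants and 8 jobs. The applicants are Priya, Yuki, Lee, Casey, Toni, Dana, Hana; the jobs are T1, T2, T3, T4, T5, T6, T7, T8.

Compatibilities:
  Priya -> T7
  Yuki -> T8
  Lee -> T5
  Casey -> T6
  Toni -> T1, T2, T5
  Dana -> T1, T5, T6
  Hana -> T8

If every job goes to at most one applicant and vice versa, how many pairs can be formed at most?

One maximum matching: Priya-T7, Yuki-T8, Lee-T5, Casey-T6, Toni-T2, Dana-T1.
The set {Yuki, Hana} has only 1 neighbour ({T8}), so by Hall's theorem at most 6 of the 7 applicants can be matched.

6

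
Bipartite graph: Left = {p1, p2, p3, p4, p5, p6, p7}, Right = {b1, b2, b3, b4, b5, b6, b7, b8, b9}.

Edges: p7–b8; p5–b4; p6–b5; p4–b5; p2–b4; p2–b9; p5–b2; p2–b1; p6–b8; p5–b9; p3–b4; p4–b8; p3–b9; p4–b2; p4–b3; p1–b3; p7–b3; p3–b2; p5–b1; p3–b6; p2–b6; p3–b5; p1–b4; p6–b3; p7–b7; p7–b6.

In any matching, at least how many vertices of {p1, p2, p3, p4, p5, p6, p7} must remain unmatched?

One maximum matching: p1-b4, p2-b6, p3-b5, p4-b2, p5-b9, p6-b8, p7-b3.
All 7 left vertices are matched, so no larger matching exists.
That matches 7 of the 7, leaving 0 unmatched; no matching can do better.

0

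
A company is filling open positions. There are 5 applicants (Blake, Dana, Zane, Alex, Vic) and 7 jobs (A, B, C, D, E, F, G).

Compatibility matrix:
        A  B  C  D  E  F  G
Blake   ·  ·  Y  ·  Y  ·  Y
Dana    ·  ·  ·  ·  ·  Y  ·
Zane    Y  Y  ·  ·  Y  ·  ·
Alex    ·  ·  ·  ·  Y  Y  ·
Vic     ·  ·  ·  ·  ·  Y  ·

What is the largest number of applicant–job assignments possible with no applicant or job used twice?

4

For example, pair Blake-C, Dana-F, Zane-B, Alex-E.
The set {Dana, Vic} has only 1 neighbour ({F}), so by Hall's theorem at most 4 of the 5 applicants can be matched.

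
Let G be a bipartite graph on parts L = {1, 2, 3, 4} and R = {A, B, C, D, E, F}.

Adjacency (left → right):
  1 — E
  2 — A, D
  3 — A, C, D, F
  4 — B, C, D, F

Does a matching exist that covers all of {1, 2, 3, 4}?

For example, pair 1–E, 2–D, 3–F, 4–B.
Every left vertex is matched, so this matching saturates all of them.

Yes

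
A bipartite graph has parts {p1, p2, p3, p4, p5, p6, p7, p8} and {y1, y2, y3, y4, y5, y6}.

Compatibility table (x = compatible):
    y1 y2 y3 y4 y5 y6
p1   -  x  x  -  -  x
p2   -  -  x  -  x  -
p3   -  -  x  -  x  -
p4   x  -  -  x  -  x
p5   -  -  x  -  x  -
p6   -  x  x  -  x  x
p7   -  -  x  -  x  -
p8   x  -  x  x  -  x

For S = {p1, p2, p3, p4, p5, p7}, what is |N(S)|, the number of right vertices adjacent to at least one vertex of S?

6

The union of neighbours of {p1, p2, p3, p4, p5, p7} is {y1, y2, y3, y4, y5, y6}, which has 6 elements.
Since |N(S)| = 6 ≥ |S| = 6, Hall's condition holds for this subset.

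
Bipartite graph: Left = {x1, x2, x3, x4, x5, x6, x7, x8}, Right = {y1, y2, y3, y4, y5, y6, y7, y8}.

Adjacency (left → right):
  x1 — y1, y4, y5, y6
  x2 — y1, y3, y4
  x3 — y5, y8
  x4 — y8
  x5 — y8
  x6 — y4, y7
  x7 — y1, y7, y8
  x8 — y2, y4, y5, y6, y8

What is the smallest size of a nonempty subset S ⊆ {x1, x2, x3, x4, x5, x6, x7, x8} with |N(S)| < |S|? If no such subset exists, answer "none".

2

Take S = {x4, x5}. Its neighbourhood is {y8}, so |N(S)| = 1 < |S| = 2.
No single vertex violates Hall's condition since each has at least one neighbour, so 2 is the minimum.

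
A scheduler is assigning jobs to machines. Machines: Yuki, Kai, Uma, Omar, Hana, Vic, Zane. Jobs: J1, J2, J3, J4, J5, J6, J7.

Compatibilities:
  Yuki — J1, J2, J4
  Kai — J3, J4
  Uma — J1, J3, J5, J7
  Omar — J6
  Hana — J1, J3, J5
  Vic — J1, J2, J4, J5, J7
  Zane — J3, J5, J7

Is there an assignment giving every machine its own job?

Yes

A valid assignment of size 7: Yuki–J1, Kai–J4, Uma–J7, Omar–J6, Hana–J5, Vic–J2, Zane–J3.
All 7 machines are covered.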